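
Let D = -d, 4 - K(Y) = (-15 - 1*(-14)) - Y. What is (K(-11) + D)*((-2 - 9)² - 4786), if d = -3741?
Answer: -17423775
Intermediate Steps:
K(Y) = 5 + Y (K(Y) = 4 - ((-15 - 1*(-14)) - Y) = 4 - ((-15 + 14) - Y) = 4 - (-1 - Y) = 4 + (1 + Y) = 5 + Y)
D = 3741 (D = -1*(-3741) = 3741)
(K(-11) + D)*((-2 - 9)² - 4786) = ((5 - 11) + 3741)*((-2 - 9)² - 4786) = (-6 + 3741)*((-11)² - 4786) = 3735*(121 - 4786) = 3735*(-4665) = -17423775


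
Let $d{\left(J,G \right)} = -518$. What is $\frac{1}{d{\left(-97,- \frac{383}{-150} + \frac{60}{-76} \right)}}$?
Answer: $- \frac{1}{518} \approx -0.0019305$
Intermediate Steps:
$\frac{1}{d{\left(-97,- \frac{383}{-150} + \frac{60}{-76} \right)}} = \frac{1}{-518} = - \frac{1}{518}$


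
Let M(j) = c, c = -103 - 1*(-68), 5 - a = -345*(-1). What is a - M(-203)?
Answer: -305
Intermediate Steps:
a = -340 (a = 5 - (-345)*(-1) = 5 - 1*345 = 5 - 345 = -340)
c = -35 (c = -103 + 68 = -35)
M(j) = -35
a - M(-203) = -340 - 1*(-35) = -340 + 35 = -305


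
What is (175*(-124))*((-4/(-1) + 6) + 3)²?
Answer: -3667300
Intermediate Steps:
(175*(-124))*((-4/(-1) + 6) + 3)² = -21700*((-4*(-1) + 6) + 3)² = -21700*((4 + 6) + 3)² = -21700*(10 + 3)² = -21700*13² = -21700*169 = -3667300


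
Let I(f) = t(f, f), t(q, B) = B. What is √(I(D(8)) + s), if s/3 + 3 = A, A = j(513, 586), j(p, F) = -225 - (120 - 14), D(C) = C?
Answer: I*√994 ≈ 31.528*I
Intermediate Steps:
j(p, F) = -331 (j(p, F) = -225 - 1*106 = -225 - 106 = -331)
I(f) = f
A = -331
s = -1002 (s = -9 + 3*(-331) = -9 - 993 = -1002)
√(I(D(8)) + s) = √(8 - 1002) = √(-994) = I*√994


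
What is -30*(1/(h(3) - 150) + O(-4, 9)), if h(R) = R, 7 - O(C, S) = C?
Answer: -16160/49 ≈ -329.80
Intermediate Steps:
O(C, S) = 7 - C
-30*(1/(h(3) - 150) + O(-4, 9)) = -30*(1/(3 - 150) + (7 - 1*(-4))) = -30*(1/(-147) + (7 + 4)) = -30*(-1/147 + 11) = -30*1616/147 = -16160/49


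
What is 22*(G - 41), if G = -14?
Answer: -1210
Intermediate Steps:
22*(G - 41) = 22*(-14 - 41) = 22*(-55) = -1210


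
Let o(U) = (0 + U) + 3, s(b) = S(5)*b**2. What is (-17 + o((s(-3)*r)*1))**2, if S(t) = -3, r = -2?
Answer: 1600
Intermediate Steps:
s(b) = -3*b**2
o(U) = 3 + U (o(U) = U + 3 = 3 + U)
(-17 + o((s(-3)*r)*1))**2 = (-17 + (3 + (-3*(-3)**2*(-2))*1))**2 = (-17 + (3 + (-3*9*(-2))*1))**2 = (-17 + (3 - 27*(-2)*1))**2 = (-17 + (3 + 54*1))**2 = (-17 + (3 + 54))**2 = (-17 + 57)**2 = 40**2 = 1600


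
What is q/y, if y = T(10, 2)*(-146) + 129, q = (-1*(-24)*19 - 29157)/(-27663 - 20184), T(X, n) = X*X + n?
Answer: -3189/78485029 ≈ -4.0632e-5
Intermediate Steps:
T(X, n) = n + X**2 (T(X, n) = X**2 + n = n + X**2)
q = 9567/15949 (q = (24*19 - 29157)/(-47847) = (456 - 29157)*(-1/47847) = -28701*(-1/47847) = 9567/15949 ≈ 0.59985)
y = -14763 (y = (2 + 10**2)*(-146) + 129 = (2 + 100)*(-146) + 129 = 102*(-146) + 129 = -14892 + 129 = -14763)
q/y = (9567/15949)/(-14763) = (9567/15949)*(-1/14763) = -3189/78485029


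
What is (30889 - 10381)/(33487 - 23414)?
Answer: 20508/10073 ≈ 2.0359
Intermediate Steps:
(30889 - 10381)/(33487 - 23414) = 20508/10073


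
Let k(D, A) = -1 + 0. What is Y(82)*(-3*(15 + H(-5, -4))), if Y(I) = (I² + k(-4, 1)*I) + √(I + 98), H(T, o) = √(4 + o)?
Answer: -298890 - 270*√5 ≈ -2.9949e+5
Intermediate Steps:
k(D, A) = -1
Y(I) = I² + √(98 + I) - I (Y(I) = (I² - I) + √(I + 98) = (I² - I) + √(98 + I) = I² + √(98 + I) - I)
Y(82)*(-3*(15 + H(-5, -4))) = (82² + √(98 + 82) - 1*82)*(-3*(15 + √(4 - 4))) = (6724 + √180 - 82)*(-3*(15 + √0)) = (6724 + 6*√5 - 82)*(-3*(15 + 0)) = (6642 + 6*√5)*(-3*15) = (6642 + 6*√5)*(-45) = -298890 - 270*√5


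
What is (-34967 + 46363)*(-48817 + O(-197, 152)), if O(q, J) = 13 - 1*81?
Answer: -557093460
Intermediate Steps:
O(q, J) = -68 (O(q, J) = 13 - 81 = -68)
(-34967 + 46363)*(-48817 + O(-197, 152)) = (-34967 + 46363)*(-48817 - 68) = 11396*(-48885) = -557093460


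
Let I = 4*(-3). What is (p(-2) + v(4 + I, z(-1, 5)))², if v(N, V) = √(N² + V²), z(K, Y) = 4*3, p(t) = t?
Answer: 212 - 16*√13 ≈ 154.31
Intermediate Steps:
I = -12
z(K, Y) = 12
(p(-2) + v(4 + I, z(-1, 5)))² = (-2 + √((4 - 12)² + 12²))² = (-2 + √((-8)² + 144))² = (-2 + √(64 + 144))² = (-2 + √208)² = (-2 + 4*√13)²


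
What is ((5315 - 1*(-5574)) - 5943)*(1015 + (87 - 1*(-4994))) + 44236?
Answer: 30195052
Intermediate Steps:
((5315 - 1*(-5574)) - 5943)*(1015 + (87 - 1*(-4994))) + 44236 = ((5315 + 5574) - 5943)*(1015 + (87 + 4994)) + 44236 = (10889 - 5943)*(1015 + 5081) + 44236 = 4946*6096 + 44236 = 30150816 + 44236 = 30195052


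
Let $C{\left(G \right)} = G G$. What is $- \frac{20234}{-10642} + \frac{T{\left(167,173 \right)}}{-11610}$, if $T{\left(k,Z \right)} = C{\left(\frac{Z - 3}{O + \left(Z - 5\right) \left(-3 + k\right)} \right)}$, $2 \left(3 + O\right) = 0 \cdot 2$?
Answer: $\frac{8914472448341947}{4688534939157081} \approx 1.9013$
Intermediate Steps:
$O = -3$ ($O = -3 + \frac{0 \cdot 2}{2} = -3 + \frac{1}{2} \cdot 0 = -3 + 0 = -3$)
$C{\left(G \right)} = G^{2}$
$T{\left(k,Z \right)} = \frac{\left(-3 + Z\right)^{2}}{\left(-3 + \left(-5 + Z\right) \left(-3 + k\right)\right)^{2}}$ ($T{\left(k,Z \right)} = \left(\frac{Z - 3}{-3 + \left(Z - 5\right) \left(-3 + k\right)}\right)^{2} = \left(\frac{-3 + Z}{-3 + \left(-5 + Z\right) \left(-3 + k\right)}\right)^{2} = \frac{\left(-3 + Z\right)^{2}}{\left(-3 + \left(-5 + Z\right) \left(-3 + k\right)\right)^{2}}$)
$- \frac{20234}{-10642} + \frac{T{\left(167,173 \right)}}{-11610} = - \frac{20234}{-10642} + \frac{\left(-3 + 173\right)^{2} \frac{1}{\left(12 - 835 - 519 + 173 \cdot 167\right)^{2}}}{-11610} = \left(-20234\right) \left(- \frac{1}{10642}\right) + \frac{170^{2}}{\left(12 - 835 - 519 + 28891\right)^{2}} \left(- \frac{1}{11610}\right) = \frac{10117}{5321} + \frac{28900}{758947401} \left(- \frac{1}{11610}\right) = \frac{10117}{5321} - \frac{2890}{881137932561} = \frac{8914472448341947}{4688534939157081}$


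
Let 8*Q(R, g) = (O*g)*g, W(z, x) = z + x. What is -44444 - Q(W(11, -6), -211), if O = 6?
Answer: -311339/4 ≈ -77835.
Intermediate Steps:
W(z, x) = x + z
Q(R, g) = 3*g²/4 (Q(R, g) = ((6*g)*g)/8 = (6*g²)/8 = 3*g²/4)
-44444 - Q(W(11, -6), -211) = -44444 - 3*(-211)²/4 = -44444 - 3*44521/4 = -44444 - 1*133563/4 = -44444 - 133563/4 = -311339/4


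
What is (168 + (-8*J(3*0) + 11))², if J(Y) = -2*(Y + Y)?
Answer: 32041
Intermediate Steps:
J(Y) = -4*Y
(168 + (-8*J(3*0) + 11))² = (168 + (-(-32)*3*0 + 11))² = (168 + (-(-32)*0 + 11))² = (168 + (-8*0 + 11))² = (168 + (0 + 11))² = (168 + 11)² = 179² = 32041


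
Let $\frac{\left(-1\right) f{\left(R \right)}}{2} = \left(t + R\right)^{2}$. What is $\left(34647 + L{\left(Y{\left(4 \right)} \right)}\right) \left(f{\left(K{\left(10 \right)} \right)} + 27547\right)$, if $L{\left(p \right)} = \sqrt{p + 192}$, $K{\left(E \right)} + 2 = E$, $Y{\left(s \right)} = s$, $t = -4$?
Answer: $953697415$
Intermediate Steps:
$K{\left(E \right)} = -2 + E$
$f{\left(R \right)} = - 2 \left(-4 + R\right)^{2}$
$L{\left(p \right)} = \sqrt{192 + p}$
$\left(34647 + L{\left(Y{\left(4 \right)} \right)}\right) \left(f{\left(K{\left(10 \right)} \right)} + 27547\right) = \left(34647 + \sqrt{192 + 4}\right) \left(- 2 \left(-4 + \left(-2 + 10\right)\right)^{2} + 27547\right) = \left(34647 + \sqrt{196}\right) \left(- 2 \left(-4 + 8\right)^{2} + 27547\right) = \left(34647 + 14\right) \left(- 2 \cdot 4^{2} + 27547\right) = 34661 \left(\left(-2\right) 16 + 27547\right) = 34661 \left(-32 + 27547\right) = 34661 \cdot 27515 = 953697415$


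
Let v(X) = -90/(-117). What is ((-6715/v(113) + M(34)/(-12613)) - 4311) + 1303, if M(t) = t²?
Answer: -296092487/25226 ≈ -11738.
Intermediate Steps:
v(X) = 10/13 (v(X) = -90*(-1/117) = 10/13)
((-6715/v(113) + M(34)/(-12613)) - 4311) + 1303 = ((-6715/10/13 + 34²/(-12613)) - 4311) + 1303 = ((-6715*13/10 + 1156*(-1/12613)) - 4311) + 1303 = ((-17459/2 - 1156/12613) - 4311) + 1303 = (-220212679/25226 - 4311) + 1303 = -328961965/25226 + 1303 = -296092487/25226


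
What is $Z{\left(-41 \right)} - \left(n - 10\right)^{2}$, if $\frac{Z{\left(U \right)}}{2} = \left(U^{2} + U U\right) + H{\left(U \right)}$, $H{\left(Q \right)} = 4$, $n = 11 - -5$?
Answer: $6696$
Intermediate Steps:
$n = 16$ ($n = 11 + 5 = 16$)
$Z{\left(U \right)} = 8 + 4 U^{2}$ ($Z{\left(U \right)} = 2 \left(\left(U^{2} + U U\right) + 4\right) = 2 \left(\left(U^{2} + U^{2}\right) + 4\right) = 2 \left(2 U^{2} + 4\right) = 2 \left(4 + 2 U^{2}\right) = 8 + 4 U^{2}$)
$Z{\left(-41 \right)} - \left(n - 10\right)^{2} = \left(8 + 4 \left(-41\right)^{2}\right) - \left(16 - 10\right)^{2} = \left(8 + 4 \cdot 1681\right) - 6^{2} = \left(8 + 6724\right) - 36 = 6732 - 36 = 6696$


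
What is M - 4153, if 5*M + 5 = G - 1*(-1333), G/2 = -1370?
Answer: -22177/5 ≈ -4435.4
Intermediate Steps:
G = -2740 (G = 2*(-1370) = -2740)
M = -1412/5 (M = -1 + (-2740 - 1*(-1333))/5 = -1 + (-2740 + 1333)/5 = -1 + (⅕)*(-1407) = -1 - 1407/5 = -1412/5 ≈ -282.40)
M - 4153 = -1412/5 - 4153 = -22177/5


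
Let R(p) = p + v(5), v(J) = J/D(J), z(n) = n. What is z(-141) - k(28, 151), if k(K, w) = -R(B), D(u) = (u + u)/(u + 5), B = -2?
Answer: -138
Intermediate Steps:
D(u) = 2*u/(5 + u) (D(u) = (2*u)/(5 + u) = 2*u/(5 + u))
v(J) = 5/2 + J/2 (v(J) = J/((2*J/(5 + J))) = J*((5 + J)/(2*J)) = 5/2 + J/2)
R(p) = 5 + p (R(p) = p + (5/2 + (½)*5) = p + (5/2 + 5/2) = p + 5 = 5 + p)
k(K, w) = -3 (k(K, w) = -(5 - 2) = -1*3 = -3)
z(-141) - k(28, 151) = -141 - 1*(-3) = -141 + 3 = -138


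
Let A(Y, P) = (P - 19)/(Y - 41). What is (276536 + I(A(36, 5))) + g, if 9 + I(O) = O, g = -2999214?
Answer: -13613421/5 ≈ -2.7227e+6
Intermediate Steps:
A(Y, P) = (-19 + P)/(-41 + Y)
I(O) = -9 + O
(276536 + I(A(36, 5))) + g = (276536 + (-9 + (-19 + 5)/(-41 + 36))) - 2999214 = (276536 + (-9 - 14/(-5))) - 2999214 = (276536 + (-9 - ⅕*(-14))) - 2999214 = (276536 + (-9 + 14/5)) - 2999214 = (276536 - 31/5) - 2999214 = 1382649/5 - 2999214 = -13613421/5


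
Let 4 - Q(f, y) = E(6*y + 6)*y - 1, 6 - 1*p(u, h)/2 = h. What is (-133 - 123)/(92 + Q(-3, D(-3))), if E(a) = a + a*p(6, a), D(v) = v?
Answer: 256/1235 ≈ 0.20729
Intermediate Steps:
p(u, h) = 12 - 2*h
E(a) = a + a*(12 - 2*a)
Q(f, y) = 5 - y*(1 - 12*y)*(6 + 6*y) (Q(f, y) = 4 - (((6*y + 6)*(13 - 2*(6*y + 6)))*y - 1) = 4 - (((6 + 6*y)*(13 - 2*(6 + 6*y)))*y - 1) = 4 - (((6 + 6*y)*(13 + (-12 - 12*y)))*y - 1) = 4 - (((6 + 6*y)*(1 - 12*y))*y - 1) = 4 - (((1 - 12*y)*(6 + 6*y))*y - 1) = 4 - (y*(1 - 12*y)*(6 + 6*y) - 1) = 4 - (-1 + y*(1 - 12*y)*(6 + 6*y)) = 4 + (1 - y*(1 - 12*y)*(6 + 6*y)) = 5 - y*(1 - 12*y)*(6 + 6*y))
(-133 - 123)/(92 + Q(-3, D(-3))) = (-133 - 123)/(92 + (5 + 6*(-3)*(1 - 3)*(-1 + 12*(-3)))) = -256/(92 + (5 + 6*(-3)*(-2)*(-1 - 36))) = -256/(92 + (5 + 6*(-3)*(-2)*(-37))) = -256/(92 + (5 - 1332)) = -256/(92 - 1327) = -256/(-1235) = -256*(-1/1235) = 256/1235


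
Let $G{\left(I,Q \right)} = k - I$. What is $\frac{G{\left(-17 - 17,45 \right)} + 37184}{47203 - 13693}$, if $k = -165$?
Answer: $\frac{12351}{11170} \approx 1.1057$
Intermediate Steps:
$G{\left(I,Q \right)} = -165 - I$
$\frac{G{\left(-17 - 17,45 \right)} + 37184}{47203 - 13693} = \frac{\left(-165 - \left(-17 - 17\right)\right) + 37184}{47203 - 13693} = \frac{\left(-165 - -34\right) + 37184}{33510} = \left(\left(-165 + 34\right) + 37184\right) \frac{1}{33510} = \left(-131 + 37184\right) \frac{1}{33510} = 37053 \cdot \frac{1}{33510} = \frac{12351}{11170}$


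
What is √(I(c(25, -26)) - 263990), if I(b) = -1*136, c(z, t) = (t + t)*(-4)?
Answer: I*√264126 ≈ 513.93*I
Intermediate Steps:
c(z, t) = -8*t (c(z, t) = (2*t)*(-4) = -8*t)
I(b) = -136
√(I(c(25, -26)) - 263990) = √(-136 - 263990) = √(-264126) = I*√264126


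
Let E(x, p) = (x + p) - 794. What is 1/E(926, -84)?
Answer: 1/48 ≈ 0.020833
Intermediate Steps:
E(x, p) = -794 + p + x (E(x, p) = (p + x) - 794 = -794 + p + x)
1/E(926, -84) = 1/(-794 - 84 + 926) = 1/48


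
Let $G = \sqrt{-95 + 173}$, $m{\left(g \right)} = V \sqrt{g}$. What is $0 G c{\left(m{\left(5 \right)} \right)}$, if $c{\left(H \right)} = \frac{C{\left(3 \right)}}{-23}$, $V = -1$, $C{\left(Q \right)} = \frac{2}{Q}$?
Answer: $0$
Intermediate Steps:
$m{\left(g \right)} = - \sqrt{g}$
$G = \sqrt{78} \approx 8.8318$
$c{\left(H \right)} = - \frac{2}{69}$ ($c{\left(H \right)} = \frac{2 \cdot \frac{1}{3}}{-23} = 2 \cdot \frac{1}{3} \left(- \frac{1}{23}\right) = \frac{2}{3} \left(- \frac{1}{23}\right) = - \frac{2}{69}$)
$0 G c{\left(m{\left(5 \right)} \right)} = 0 \sqrt{78} \left(- \frac{2}{69}\right) = 0 \left(- \frac{2}{69}\right) = 0$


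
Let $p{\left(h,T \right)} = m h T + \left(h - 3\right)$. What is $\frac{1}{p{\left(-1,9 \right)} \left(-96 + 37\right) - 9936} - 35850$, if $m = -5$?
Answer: $- \frac{442926751}{12355} \approx -35850.0$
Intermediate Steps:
$p{\left(h,T \right)} = -3 + h - 5 T h$ ($p{\left(h,T \right)} = - 5 h T + \left(h - 3\right) = - 5 T h + \left(-3 + h\right) = -3 + h - 5 T h$)
$\frac{1}{p{\left(-1,9 \right)} \left(-96 + 37\right) - 9936} - 35850 = \frac{1}{\left(-3 - 1 - 45 \left(-1\right)\right) \left(-96 + 37\right) - 9936} - 35850 = \frac{1}{\left(-3 - 1 + 45\right) \left(-59\right) - 9936} - 35850 = \frac{1}{41 \left(-59\right) - 9936} - 35850 = \frac{1}{-2419 - 9936} - 35850 = \frac{1}{-12355} - 35850 = - \frac{1}{12355} - 35850 = - \frac{442926751}{12355}$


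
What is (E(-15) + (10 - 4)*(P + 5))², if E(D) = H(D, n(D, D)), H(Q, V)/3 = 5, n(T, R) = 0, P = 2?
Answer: 3249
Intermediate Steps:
H(Q, V) = 15 (H(Q, V) = 3*5 = 15)
E(D) = 15
(E(-15) + (10 - 4)*(P + 5))² = (15 + (10 - 4)*(2 + 5))² = (15 + 6*7)² = (15 + 42)² = 57² = 3249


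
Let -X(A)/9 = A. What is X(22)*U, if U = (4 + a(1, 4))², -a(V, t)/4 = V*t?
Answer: -28512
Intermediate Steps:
a(V, t) = -4*V*t
X(A) = -9*A
U = 144 (U = (4 - 4*1*4)² = (4 - 16)² = (-12)² = 144)
X(22)*U = -9*22*144 = -198*144 = -28512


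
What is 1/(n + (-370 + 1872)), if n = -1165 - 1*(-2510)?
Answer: 1/2847 ≈ 0.00035125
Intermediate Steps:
n = 1345 (n = -1165 + 2510 = 1345)
1/(n + (-370 + 1872)) = 1/(1345 + (-370 + 1872)) = 1/(1345 + 1502) = 1/2847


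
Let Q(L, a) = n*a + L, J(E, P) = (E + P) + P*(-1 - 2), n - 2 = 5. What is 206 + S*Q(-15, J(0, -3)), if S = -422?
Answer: -11188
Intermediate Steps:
n = 7 (n = 2 + 5 = 7)
J(E, P) = E - 2*P (J(E, P) = (E + P) + P*(-3) = (E + P) - 3*P = E - 2*P)
Q(L, a) = L + 7*a (Q(L, a) = 7*a + L = L + 7*a)
206 + S*Q(-15, J(0, -3)) = 206 - 422*(-15 + 7*(0 - 2*(-3))) = 206 - 422*(-15 + 7*(0 + 6)) = 206 - 422*(-15 + 7*6) = 206 - 422*(-15 + 42) = 206 - 422*27 = 206 - 11394 = -11188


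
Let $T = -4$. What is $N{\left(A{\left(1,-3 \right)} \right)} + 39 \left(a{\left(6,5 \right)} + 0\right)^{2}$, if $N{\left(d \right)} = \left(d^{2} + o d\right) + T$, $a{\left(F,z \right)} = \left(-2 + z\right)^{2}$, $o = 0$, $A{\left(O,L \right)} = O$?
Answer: $3156$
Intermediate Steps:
$N{\left(d \right)} = -4 + d^{2}$ ($N{\left(d \right)} = \left(d^{2} + 0 d\right) - 4 = \left(d^{2} + 0\right) - 4 = d^{2} - 4 = -4 + d^{2}$)
$N{\left(A{\left(1,-3 \right)} \right)} + 39 \left(a{\left(6,5 \right)} + 0\right)^{2} = \left(-4 + 1^{2}\right) + 39 \left(\left(-2 + 5\right)^{2} + 0\right)^{2} = \left(-4 + 1\right) + 39 \left(3^{2} + 0\right)^{2} = -3 + 39 \left(9 + 0\right)^{2} = -3 + 39 \cdot 9^{2} = -3 + 39 \cdot 81 = -3 + 3159 = 3156$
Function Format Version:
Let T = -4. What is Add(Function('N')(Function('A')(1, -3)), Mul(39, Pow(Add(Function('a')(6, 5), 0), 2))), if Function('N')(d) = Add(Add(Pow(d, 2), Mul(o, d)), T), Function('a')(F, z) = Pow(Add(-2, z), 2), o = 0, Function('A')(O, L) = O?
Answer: 3156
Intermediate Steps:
Function('N')(d) = Add(-4, Pow(d, 2)) (Function('N')(d) = Add(Add(Pow(d, 2), Mul(0, d)), -4) = Add(Add(Pow(d, 2), 0), -4) = Add(Pow(d, 2), -4) = Add(-4, Pow(d, 2)))
Add(Function('N')(Function('A')(1, -3)), Mul(39, Pow(Add(Function('a')(6, 5), 0), 2))) = Add(Add(-4, Pow(1, 2)), Mul(39, Pow(Add(Pow(Add(-2, 5), 2), 0), 2))) = Add(Add(-4, 1), Mul(39, Pow(Add(Pow(3, 2), 0), 2))) = Add(-3, Mul(39, Pow(Add(9, 0), 2))) = Add(-3, Mul(39, Pow(9, 2))) = Add(-3, Mul(39, 81)) = Add(-3, 3159) = 3156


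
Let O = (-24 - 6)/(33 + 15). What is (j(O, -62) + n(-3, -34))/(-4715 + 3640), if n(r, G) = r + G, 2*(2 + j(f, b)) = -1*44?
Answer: 61/1075 ≈ 0.056744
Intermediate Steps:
O = -5/8 (O = -30/48 = -30*1/48 = -5/8 ≈ -0.62500)
j(f, b) = -24 (j(f, b) = -2 + (-1*44)/2 = -2 + (½)*(-44) = -2 - 22 = -24)
n(r, G) = G + r
(j(O, -62) + n(-3, -34))/(-4715 + 3640) = (-24 + (-34 - 3))/(-4715 + 3640) = (-24 - 37)/(-1075) = -61*(-1/1075) = 61/1075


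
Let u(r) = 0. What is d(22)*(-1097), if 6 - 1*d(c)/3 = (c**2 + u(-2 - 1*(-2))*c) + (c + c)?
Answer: 1717902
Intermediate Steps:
d(c) = 18 - 6*c - 3*c**2 (d(c) = 18 - 3*((c**2 + 0*c) + (c + c)) = 18 - 3*((c**2 + 0) + 2*c) = 18 - 3*(c**2 + 2*c) = 18 + (-6*c - 3*c**2) = 18 - 6*c - 3*c**2)
d(22)*(-1097) = (18 - 6*22 - 3*22**2)*(-1097) = (18 - 132 - 3*484)*(-1097) = (18 - 132 - 1452)*(-1097) = -1566*(-1097) = 1717902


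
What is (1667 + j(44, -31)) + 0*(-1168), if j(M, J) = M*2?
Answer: 1755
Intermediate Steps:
j(M, J) = 2*M
(1667 + j(44, -31)) + 0*(-1168) = (1667 + 2*44) + 0*(-1168) = (1667 + 88) + 0 = 1755 + 0 = 1755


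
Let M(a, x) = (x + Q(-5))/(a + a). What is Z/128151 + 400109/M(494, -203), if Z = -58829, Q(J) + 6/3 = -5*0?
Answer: -50659088097437/26270955 ≈ -1.9283e+6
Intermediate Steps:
Q(J) = -2 (Q(J) = -2 - 5*0 = -2 + 0 = -2)
M(a, x) = (-2 + x)/(2*a) (M(a, x) = (x - 2)/(a + a) = (-2 + x)/((2*a)) = (-2 + x)*(1/(2*a)) = (-2 + x)/(2*a))
Z/128151 + 400109/M(494, -203) = -58829/128151 + 400109/(((½)*(-2 - 203)/494)) = -58829*1/128151 + 400109/(((½)*(1/494)*(-205))) = -58829/128151 + 400109/(-205/988) = -58829/128151 + 400109*(-988/205) = -58829/128151 - 395307692/205 = -50659088097437/26270955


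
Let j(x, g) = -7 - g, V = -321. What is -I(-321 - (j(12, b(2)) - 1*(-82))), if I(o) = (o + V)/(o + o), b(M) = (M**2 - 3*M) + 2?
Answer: -239/264 ≈ -0.90530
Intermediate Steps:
b(M) = 2 + M**2 - 3*M
I(o) = (-321 + o)/(2*o) (I(o) = (o - 321)/(o + o) = (-321 + o)/((2*o)) = (-321 + o)*(1/(2*o)) = (-321 + o)/(2*o))
-I(-321 - (j(12, b(2)) - 1*(-82))) = -(-321 + (-321 - ((-7 - (2 + 2**2 - 3*2)) - 1*(-82))))/(2*(-321 - ((-7 - (2 + 2**2 - 3*2)) - 1*(-82)))) = -(-321 + (-321 - ((-7 - (2 + 4 - 6)) + 82)))/(2*(-321 - ((-7 - (2 + 4 - 6)) + 82))) = -(-321 + (-321 - ((-7 - 1*0) + 82)))/(2*(-321 - ((-7 - 1*0) + 82))) = -(-321 + (-321 - ((-7 + 0) + 82)))/(2*(-321 - ((-7 + 0) + 82))) = -(-321 + (-321 - (-7 + 82)))/(2*(-321 - (-7 + 82))) = -(-321 + (-321 - 1*75))/(2*(-321 - 1*75)) = -(-321 + (-321 - 75))/(2*(-321 - 75)) = -(-321 - 396)/(2*(-396)) = -(-1)*(-717)/(2*396) = -1*239/264 = -239/264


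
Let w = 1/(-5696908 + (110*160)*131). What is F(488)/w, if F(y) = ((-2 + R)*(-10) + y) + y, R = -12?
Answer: -3784699728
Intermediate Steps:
F(y) = 140 + 2*y (F(y) = ((-2 - 12)*(-10) + y) + y = (-14*(-10) + y) + y = (140 + y) + y = 140 + 2*y)
w = -1/3391308 (w = 1/(-5696908 + 17600*131) = 1/(-5696908 + 2305600) = 1/(-3391308) = -1/3391308 ≈ -2.9487e-7)
F(488)/w = (140 + 2*488)/(-1/3391308) = (140 + 976)*(-3391308) = 1116*(-3391308) = -3784699728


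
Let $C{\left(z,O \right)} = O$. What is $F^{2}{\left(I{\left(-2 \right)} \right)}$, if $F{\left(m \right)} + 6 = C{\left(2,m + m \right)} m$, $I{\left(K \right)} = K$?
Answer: $4$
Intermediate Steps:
$F{\left(m \right)} = -6 + 2 m^{2}$ ($F{\left(m \right)} = -6 + \left(m + m\right) m = -6 + 2 m m = -6 + 2 m^{2}$)
$F^{2}{\left(I{\left(-2 \right)} \right)} = \left(-6 + 2 \left(-2\right)^{2}\right)^{2} = \left(-6 + 2 \cdot 4\right)^{2} = \left(-6 + 8\right)^{2} = 2^{2} = 4$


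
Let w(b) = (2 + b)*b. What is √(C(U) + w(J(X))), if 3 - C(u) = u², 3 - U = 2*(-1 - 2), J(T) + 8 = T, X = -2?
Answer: √2 ≈ 1.4142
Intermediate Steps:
J(T) = -8 + T
U = 9 (U = 3 - 2*(-1 - 2) = 3 - 2*(-3) = 3 - 1*(-6) = 3 + 6 = 9)
C(u) = 3 - u²
w(b) = b*(2 + b)
√(C(U) + w(J(X))) = √((3 - 1*9²) + (-8 - 2)*(2 + (-8 - 2))) = √((3 - 1*81) - 10*(2 - 10)) = √((3 - 81) - 10*(-8)) = √(-78 + 80) = √2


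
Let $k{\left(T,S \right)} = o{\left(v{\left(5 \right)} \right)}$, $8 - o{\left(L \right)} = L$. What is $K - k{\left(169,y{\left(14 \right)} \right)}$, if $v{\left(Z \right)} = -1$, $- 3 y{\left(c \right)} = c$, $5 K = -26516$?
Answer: $- \frac{26561}{5} \approx -5312.2$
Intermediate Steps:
$K = - \frac{26516}{5}$ ($K = \frac{1}{5} \left(-26516\right) = - \frac{26516}{5} \approx -5303.2$)
$y{\left(c \right)} = - \frac{c}{3}$
$o{\left(L \right)} = 8 - L$
$k{\left(T,S \right)} = 9$ ($k{\left(T,S \right)} = 8 - -1 = 8 + 1 = 9$)
$K - k{\left(169,y{\left(14 \right)} \right)} = - \frac{26516}{5} - 9 = - \frac{26561}{5}$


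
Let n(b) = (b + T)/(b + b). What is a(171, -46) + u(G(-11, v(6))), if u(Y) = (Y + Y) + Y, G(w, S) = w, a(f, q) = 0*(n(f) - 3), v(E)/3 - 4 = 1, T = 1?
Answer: -33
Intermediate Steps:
n(b) = (1 + b)/(2*b) (n(b) = (b + 1)/(b + b) = (1 + b)/((2*b)) = (1 + b)*(1/(2*b)) = (1 + b)/(2*b))
v(E) = 15 (v(E) = 12 + 3*1 = 12 + 3 = 15)
a(f, q) = 0 (a(f, q) = 0*((1 + f)/(2*f) - 3) = 0*(-3 + (1 + f)/(2*f)) = 0)
u(Y) = 3*Y (u(Y) = 2*Y + Y = 3*Y)
a(171, -46) + u(G(-11, v(6))) = 0 + 3*(-11) = 0 - 33 = -33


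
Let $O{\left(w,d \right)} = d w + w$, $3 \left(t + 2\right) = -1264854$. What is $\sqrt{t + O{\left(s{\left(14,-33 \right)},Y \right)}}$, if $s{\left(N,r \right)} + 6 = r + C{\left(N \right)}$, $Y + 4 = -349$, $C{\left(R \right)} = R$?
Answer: $2 i \sqrt{103205} \approx 642.51 i$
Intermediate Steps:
$t = -421620$ ($t = -2 + \frac{1}{3} \left(-1264854\right) = -2 - 421618 = -421620$)
$Y = -353$ ($Y = -4 - 349 = -353$)
$s{\left(N,r \right)} = -6 + N + r$ ($s{\left(N,r \right)} = -6 + \left(r + N\right) = -6 + \left(N + r\right) = -6 + N + r$)
$O{\left(w,d \right)} = w + d w$
$\sqrt{t + O{\left(s{\left(14,-33 \right)},Y \right)}} = \sqrt{-421620 + \left(-6 + 14 - 33\right) \left(1 - 353\right)} = \sqrt{-421620 - -8800} = \sqrt{-421620 + 8800} = \sqrt{-412820} = 2 i \sqrt{103205}$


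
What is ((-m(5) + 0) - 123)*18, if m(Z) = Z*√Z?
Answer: -2214 - 90*√5 ≈ -2415.2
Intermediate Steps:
m(Z) = Z^(3/2)
((-m(5) + 0) - 123)*18 = ((-5^(3/2) + 0) - 123)*18 = ((-5*√5 + 0) - 123)*18 = (-5*√5 - 123)*18 = (-123 - 5*√5)*18 = -2214 - 90*√5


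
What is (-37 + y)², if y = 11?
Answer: 676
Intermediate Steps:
(-37 + y)² = (-37 + 11)² = (-26)² = 676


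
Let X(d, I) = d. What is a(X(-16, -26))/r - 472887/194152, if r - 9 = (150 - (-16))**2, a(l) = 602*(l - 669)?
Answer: -18619518079/1070359976 ≈ -17.396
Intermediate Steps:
a(l) = -402738 + 602*l (a(l) = 602*(-669 + l) = -402738 + 602*l)
r = 27565 (r = 9 + (150 - (-16))**2 = 9 + (150 - 1*(-16))**2 = 9 + (150 + 16)**2 = 9 + 166**2 = 9 + 27556 = 27565)
a(X(-16, -26))/r - 472887/194152 = (-402738 + 602*(-16))/27565 - 472887/194152 = (-402738 - 9632)*(1/27565) - 472887*1/194152 = -412370*1/27565 - 472887/194152 = -82474/5513 - 472887/194152 = -18619518079/1070359976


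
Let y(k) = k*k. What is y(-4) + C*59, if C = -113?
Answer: -6651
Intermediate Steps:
y(k) = k²
y(-4) + C*59 = (-4)² - 113*59 = 16 - 6667 = -6651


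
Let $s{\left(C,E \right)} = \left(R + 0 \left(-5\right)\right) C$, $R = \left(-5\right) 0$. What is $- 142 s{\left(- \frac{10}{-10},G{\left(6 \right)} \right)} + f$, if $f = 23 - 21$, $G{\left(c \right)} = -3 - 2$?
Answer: $2$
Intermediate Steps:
$R = 0$
$G{\left(c \right)} = -5$
$f = 2$ ($f = 23 - 21 = 2$)
$s{\left(C,E \right)} = 0$ ($s{\left(C,E \right)} = \left(0 + 0 \left(-5\right)\right) C = \left(0 + 0\right) C = 0 C = 0$)
$- 142 s{\left(- \frac{10}{-10},G{\left(6 \right)} \right)} + f = \left(-142\right) 0 + 2 = 0 + 2 = 2$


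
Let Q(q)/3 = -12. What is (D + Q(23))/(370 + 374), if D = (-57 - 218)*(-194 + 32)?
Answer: 7419/124 ≈ 59.831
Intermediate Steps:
D = 44550 (D = -275*(-162) = 44550)
Q(q) = -36 (Q(q) = 3*(-12) = -36)
(D + Q(23))/(370 + 374) = (44550 - 36)/(370 + 374) = 44514/744 = 44514*(1/744) = 7419/124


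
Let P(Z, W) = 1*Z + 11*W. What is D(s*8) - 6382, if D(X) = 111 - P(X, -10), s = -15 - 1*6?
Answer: -5993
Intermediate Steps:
s = -21 (s = -15 - 6 = -21)
P(Z, W) = Z + 11*W
D(X) = 221 - X (D(X) = 111 - (X + 11*(-10)) = 111 - (X - 110) = 111 - (-110 + X) = 111 + (110 - X) = 221 - X)
D(s*8) - 6382 = (221 - (-21)*8) - 6382 = (221 - 1*(-168)) - 6382 = (221 + 168) - 6382 = 389 - 6382 = -5993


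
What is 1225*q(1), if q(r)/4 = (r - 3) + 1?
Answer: -4900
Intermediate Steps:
q(r) = -8 + 4*r (q(r) = 4*((r - 3) + 1) = 4*((-3 + r) + 1) = 4*(-2 + r) = -8 + 4*r)
1225*q(1) = 1225*(-8 + 4*1) = 1225*(-8 + 4) = 1225*(-4) = -4900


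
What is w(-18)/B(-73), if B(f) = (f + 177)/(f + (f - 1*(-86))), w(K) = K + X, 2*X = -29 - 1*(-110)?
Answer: -675/52 ≈ -12.981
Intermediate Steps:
X = 81/2 (X = (-29 - 1*(-110))/2 = (-29 + 110)/2 = (1/2)*81 = 81/2 ≈ 40.500)
w(K) = 81/2 + K (w(K) = K + 81/2 = 81/2 + K)
B(f) = (177 + f)/(86 + 2*f) (B(f) = (177 + f)/(f + (f + 86)) = (177 + f)/(f + (86 + f)) = (177 + f)/(86 + 2*f))
w(-18)/B(-73) = (81/2 - 18)/(((177 - 73)/(2*(43 - 73)))) = 45/(2*(((1/2)*104/(-30)))) = 45/(2*(((1/2)*(-1/30)*104))) = 45/(2*(-26/15)) = (45/2)*(-15/26) = -675/52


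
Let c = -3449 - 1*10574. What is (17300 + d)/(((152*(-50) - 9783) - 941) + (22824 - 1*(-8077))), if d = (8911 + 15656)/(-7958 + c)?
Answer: 294081/213809 ≈ 1.3754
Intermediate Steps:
c = -14023 (c = -3449 - 10574 = -14023)
d = -19/17 (d = (8911 + 15656)/(-7958 - 14023) = 24567/(-21981) = 24567*(-1/21981) = -19/17 ≈ -1.1176)
(17300 + d)/(((152*(-50) - 9783) - 941) + (22824 - 1*(-8077))) = (17300 - 19/17)/(((152*(-50) - 9783) - 941) + (22824 - 1*(-8077))) = 294081/(17*(((-7600 - 9783) - 941) + (22824 + 8077))) = 294081/(17*((-17383 - 941) + 30901)) = 294081/(17*(-18324 + 30901)) = (294081/17)/12577 = (294081/17)*(1/12577) = 294081/213809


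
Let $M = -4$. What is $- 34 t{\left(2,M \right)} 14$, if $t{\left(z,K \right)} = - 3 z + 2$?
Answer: $1904$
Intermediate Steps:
$t{\left(z,K \right)} = 2 - 3 z$
$- 34 t{\left(2,M \right)} 14 = - 34 \left(2 - 6\right) 14 = \left(-34\right) \left(-4\right) 14 = 136 \cdot 14 = 1904$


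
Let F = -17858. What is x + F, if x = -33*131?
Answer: -22181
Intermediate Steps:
x = -4323
x + F = -4323 - 17858 = -22181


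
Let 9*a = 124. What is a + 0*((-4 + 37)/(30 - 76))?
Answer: 124/9 ≈ 13.778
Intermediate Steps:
a = 124/9 (a = (⅑)*124 = 124/9 ≈ 13.778)
a + 0*((-4 + 37)/(30 - 76)) = 124/9 + 0*((-4 + 37)/(30 - 76)) = 124/9 + 0*(33/(-46)) = 124/9 + 0*(33*(-1/46)) = 124/9 + 0*(-33/46) = 124/9 + 0 = 124/9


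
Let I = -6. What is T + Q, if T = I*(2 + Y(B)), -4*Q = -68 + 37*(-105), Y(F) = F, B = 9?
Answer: 3689/4 ≈ 922.25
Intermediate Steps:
Q = 3953/4 (Q = -(-68 + 37*(-105))/4 = -(-68 - 3885)/4 = -¼*(-3953) = 3953/4 ≈ 988.25)
T = -66 (T = -6*(2 + 9) = -6*11 = -66)
T + Q = -66 + 3953/4 = 3689/4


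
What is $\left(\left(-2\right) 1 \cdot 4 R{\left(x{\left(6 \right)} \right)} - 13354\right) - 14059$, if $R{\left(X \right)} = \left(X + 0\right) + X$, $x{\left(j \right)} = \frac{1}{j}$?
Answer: $- \frac{82247}{3} \approx -27416.0$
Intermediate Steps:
$R{\left(X \right)} = 2 X$ ($R{\left(X \right)} = X + X = 2 X$)
$\left(\left(-2\right) 1 \cdot 4 R{\left(x{\left(6 \right)} \right)} - 13354\right) - 14059 = \left(\left(-2\right) 1 \cdot 4 \cdot \frac{2}{6} - 13354\right) - 14059 = \left(\left(-2\right) 4 \cdot 2 \cdot \frac{1}{6} - 13354\right) - 14059 = \left(\left(-8\right) \frac{1}{3} - 13354\right) - 14059 = \left(- \frac{8}{3} - 13354\right) - 14059 = - \frac{40070}{3} - 14059 = - \frac{82247}{3}$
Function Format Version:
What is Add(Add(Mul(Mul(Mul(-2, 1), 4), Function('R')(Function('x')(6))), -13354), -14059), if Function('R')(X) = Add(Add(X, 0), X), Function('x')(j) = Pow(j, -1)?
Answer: Rational(-82247, 3) ≈ -27416.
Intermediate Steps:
Function('R')(X) = Mul(2, X) (Function('R')(X) = Add(X, X) = Mul(2, X))
Add(Add(Mul(Mul(Mul(-2, 1), 4), Function('R')(Function('x')(6))), -13354), -14059) = Add(Add(Mul(Mul(Mul(-2, 1), 4), Mul(2, Pow(6, -1))), -13354), -14059) = Add(Add(Mul(Mul(-2, 4), Mul(2, Rational(1, 6))), -13354), -14059) = Add(Add(Mul(-8, Rational(1, 3)), -13354), -14059) = Add(Add(Rational(-8, 3), -13354), -14059) = Add(Rational(-40070, 3), -14059) = Rational(-82247, 3)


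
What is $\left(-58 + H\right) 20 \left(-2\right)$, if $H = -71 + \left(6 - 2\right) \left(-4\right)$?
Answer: $5800$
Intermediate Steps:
$H = -87$ ($H = -71 + 4 \left(-4\right) = -71 - 16 = -87$)
$\left(-58 + H\right) 20 \left(-2\right) = \left(-58 - 87\right) 20 \left(-2\right) = \left(-145\right) \left(-40\right) = 5800$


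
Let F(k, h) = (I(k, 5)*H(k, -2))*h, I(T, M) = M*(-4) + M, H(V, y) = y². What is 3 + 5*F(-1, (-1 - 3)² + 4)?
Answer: -5997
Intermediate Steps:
I(T, M) = -3*M (I(T, M) = -4*M + M = -3*M)
F(k, h) = -60*h (F(k, h) = (-3*5*(-2)²)*h = (-15*4)*h = -60*h)
3 + 5*F(-1, (-1 - 3)² + 4) = 3 + 5*(-60*((-1 - 3)² + 4)) = 3 + 5*(-60*((-4)² + 4)) = 3 + 5*(-60*(16 + 4)) = 3 + 5*(-60*20) = 3 + 5*(-1200) = 3 - 6000 = -5997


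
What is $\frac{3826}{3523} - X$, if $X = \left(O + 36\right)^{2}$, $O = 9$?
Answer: $- \frac{7130249}{3523} \approx -2023.9$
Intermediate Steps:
$X = 2025$ ($X = \left(9 + 36\right)^{2} = 45^{2} = 2025$)
$\frac{3826}{3523} - X = \frac{3826}{3523} - 2025 = - \frac{7130249}{3523}$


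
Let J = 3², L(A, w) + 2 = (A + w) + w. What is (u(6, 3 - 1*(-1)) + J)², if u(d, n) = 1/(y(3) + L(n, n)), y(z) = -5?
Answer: 2116/25 ≈ 84.640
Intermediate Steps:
L(A, w) = -2 + A + 2*w (L(A, w) = -2 + ((A + w) + w) = -2 + (A + 2*w) = -2 + A + 2*w)
u(d, n) = 1/(-7 + 3*n) (u(d, n) = 1/(-5 + (-2 + n + 2*n)) = 1/(-5 + (-2 + 3*n)) = 1/(-7 + 3*n))
J = 9
(u(6, 3 - 1*(-1)) + J)² = (1/(-7 + 3*(3 - 1*(-1))) + 9)² = (1/(-7 + 3*(3 + 1)) + 9)² = (1/(-7 + 3*4) + 9)² = (1/(-7 + 12) + 9)² = (1/5 + 9)² = (⅕ + 9)² = (46/5)² = 2116/25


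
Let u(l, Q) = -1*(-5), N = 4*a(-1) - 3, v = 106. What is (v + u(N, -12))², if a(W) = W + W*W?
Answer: 12321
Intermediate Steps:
a(W) = W + W²
N = -3 (N = 4*(-(1 - 1)) - 3 = 4*(-1*0) - 3 = 4*0 - 3 = 0 - 3 = -3)
u(l, Q) = 5
(v + u(N, -12))² = (106 + 5)² = 111² = 12321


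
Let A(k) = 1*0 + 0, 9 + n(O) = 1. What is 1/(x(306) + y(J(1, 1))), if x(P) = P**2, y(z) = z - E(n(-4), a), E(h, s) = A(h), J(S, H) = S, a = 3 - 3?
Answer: 1/93637 ≈ 1.0680e-5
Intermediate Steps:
n(O) = -8 (n(O) = -9 + 1 = -8)
a = 0
A(k) = 0 (A(k) = 0 + 0 = 0)
E(h, s) = 0
y(z) = z (y(z) = z - 1*0 = z + 0 = z)
1/(x(306) + y(J(1, 1))) = 1/(306**2 + 1) = 1/(93636 + 1) = 1/93637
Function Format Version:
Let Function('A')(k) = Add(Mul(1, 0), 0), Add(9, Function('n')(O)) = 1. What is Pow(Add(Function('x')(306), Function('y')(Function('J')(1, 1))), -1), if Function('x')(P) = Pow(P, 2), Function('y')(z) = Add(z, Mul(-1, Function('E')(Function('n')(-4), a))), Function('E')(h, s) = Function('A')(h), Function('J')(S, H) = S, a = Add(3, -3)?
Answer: Rational(1, 93637) ≈ 1.0680e-5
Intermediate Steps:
Function('n')(O) = -8 (Function('n')(O) = Add(-9, 1) = -8)
a = 0
Function('A')(k) = 0 (Function('A')(k) = Add(0, 0) = 0)
Function('E')(h, s) = 0
Function('y')(z) = z (Function('y')(z) = Add(z, Mul(-1, 0)) = Add(z, 0) = z)
Pow(Add(Function('x')(306), Function('y')(Function('J')(1, 1))), -1) = Pow(Add(Pow(306, 2), 1), -1) = Pow(Add(93636, 1), -1) = Pow(93637, -1) = Rational(1, 93637)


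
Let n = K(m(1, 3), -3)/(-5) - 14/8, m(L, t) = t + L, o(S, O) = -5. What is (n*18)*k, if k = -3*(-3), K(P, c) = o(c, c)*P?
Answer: 729/2 ≈ 364.50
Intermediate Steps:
m(L, t) = L + t
K(P, c) = -5*P
k = 9
n = 9/4 (n = -5*(1 + 3)/(-5) - 14/8 = -5*4*(-⅕) - 14*⅛ = -20*(-⅕) - 7/4 = 4 - 7/4 = 9/4 ≈ 2.2500)
(n*18)*k = ((9/4)*18)*9 = (81/2)*9 = 729/2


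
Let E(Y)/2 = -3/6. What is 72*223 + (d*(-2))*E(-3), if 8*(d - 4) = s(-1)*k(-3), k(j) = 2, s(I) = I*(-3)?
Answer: 32131/2 ≈ 16066.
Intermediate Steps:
s(I) = -3*I
d = 19/4 (d = 4 + (-3*(-1)*2)/8 = 4 + (3*2)/8 = 4 + (⅛)*6 = 4 + ¾ = 19/4 ≈ 4.7500)
E(Y) = -1 (E(Y) = 2*(-3/6) = 2*(-3*⅙) = 2*(-½) = -1)
72*223 + (d*(-2))*E(-3) = 72*223 + ((19/4)*(-2))*(-1) = 16056 - 19/2*(-1) = 16056 + 19/2 = 32131/2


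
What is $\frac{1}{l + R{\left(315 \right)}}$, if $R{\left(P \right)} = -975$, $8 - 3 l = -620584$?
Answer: $\frac{1}{205889} \approx 4.857 \cdot 10^{-6}$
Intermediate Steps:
$l = 206864$ ($l = \frac{8}{3} - - \frac{620584}{3} = \frac{8}{3} + \frac{620584}{3} = 206864$)
$\frac{1}{l + R{\left(315 \right)}} = \frac{1}{206864 - 975} = \frac{1}{205889}$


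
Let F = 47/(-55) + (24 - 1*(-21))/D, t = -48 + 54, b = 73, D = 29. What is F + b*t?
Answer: 699722/1595 ≈ 438.70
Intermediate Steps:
t = 6
F = 1112/1595 (F = 47/(-55) + (24 - 1*(-21))/29 = 47*(-1/55) + (24 + 21)*(1/29) = -47/55 + 45*(1/29) = -47/55 + 45/29 = 1112/1595 ≈ 0.69718)
F + b*t = 1112/1595 + 73*6 = 1112/1595 + 438 = 699722/1595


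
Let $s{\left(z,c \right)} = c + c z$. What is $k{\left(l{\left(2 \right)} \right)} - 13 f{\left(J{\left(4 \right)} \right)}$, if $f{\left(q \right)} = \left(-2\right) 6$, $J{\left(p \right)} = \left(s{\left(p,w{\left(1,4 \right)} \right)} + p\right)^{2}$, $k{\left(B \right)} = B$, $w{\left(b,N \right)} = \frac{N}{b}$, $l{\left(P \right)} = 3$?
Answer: $159$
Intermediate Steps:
$J{\left(p \right)} = \left(4 + 5 p\right)^{2}$ ($J{\left(p \right)} = \left(\frac{4}{1} \left(1 + p\right) + p\right)^{2} = \left(4 \cdot 1 \left(1 + p\right) + p\right)^{2} = \left(4 \left(1 + p\right) + p\right)^{2} = \left(\left(4 + 4 p\right) + p\right)^{2} = \left(4 + 5 p\right)^{2}$)
$f{\left(q \right)} = -12$
$k{\left(l{\left(2 \right)} \right)} - 13 f{\left(J{\left(4 \right)} \right)} = 3 - -156 = 3 + 156 = 159$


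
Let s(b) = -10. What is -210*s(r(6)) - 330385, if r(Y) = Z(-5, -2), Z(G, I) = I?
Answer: -328285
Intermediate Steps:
r(Y) = -2
-210*s(r(6)) - 330385 = -210*(-10) - 330385 = 2100 - 330385 = -328285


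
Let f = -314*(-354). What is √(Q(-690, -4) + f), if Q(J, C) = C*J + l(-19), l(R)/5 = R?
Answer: √113821 ≈ 337.37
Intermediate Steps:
l(R) = 5*R
f = 111156
Q(J, C) = -95 + C*J (Q(J, C) = C*J + 5*(-19) = C*J - 95 = -95 + C*J)
√(Q(-690, -4) + f) = √((-95 - 4*(-690)) + 111156) = √((-95 + 2760) + 111156) = √(2665 + 111156) = √113821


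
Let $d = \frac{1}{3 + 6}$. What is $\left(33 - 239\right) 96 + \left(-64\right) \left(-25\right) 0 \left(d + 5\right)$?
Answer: $-19776$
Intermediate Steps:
$d = \frac{1}{9} \approx 0.11111$
$\left(33 - 239\right) 96 + \left(-64\right) \left(-25\right) 0 \left(d + 5\right) = \left(33 - 239\right) 96 + \left(-64\right) \left(-25\right) 0 \left(\frac{1}{9} + 5\right) = \left(-206\right) 96 + 1600 \cdot 0 \cdot \frac{46}{9} = -19776 + 1600 \cdot 0 = -19776 + 0 = -19776$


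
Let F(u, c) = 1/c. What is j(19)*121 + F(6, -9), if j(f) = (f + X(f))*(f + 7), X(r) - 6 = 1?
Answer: 736163/9 ≈ 81796.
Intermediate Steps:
X(r) = 7 (X(r) = 6 + 1 = 7)
j(f) = (7 + f)² (j(f) = (f + 7)*(f + 7) = (7 + f)*(7 + f) = (7 + f)²)
j(19)*121 + F(6, -9) = (49 + 19² + 14*19)*121 + 1/(-9) = (49 + 361 + 266)*121 - ⅑ = 676*121 - ⅑ = 81796 - ⅑ = 736163/9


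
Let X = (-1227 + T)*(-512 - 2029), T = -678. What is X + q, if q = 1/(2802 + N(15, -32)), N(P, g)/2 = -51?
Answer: 13069633501/2700 ≈ 4.8406e+6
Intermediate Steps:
N(P, g) = -102 (N(P, g) = 2*(-51) = -102)
q = 1/2700 (q = 1/(2802 - 102) = 1/2700 ≈ 0.00037037)
X = 4840605 (X = (-1227 - 678)*(-512 - 2029) = -1905*(-2541) = 4840605)
X + q = 4840605 + 1/2700 = 13069633501/2700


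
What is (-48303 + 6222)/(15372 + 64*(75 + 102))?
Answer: -14027/8900 ≈ -1.5761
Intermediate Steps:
(-48303 + 6222)/(15372 + 64*(75 + 102)) = -42081/(15372 + 64*177) = -42081/(15372 + 11328) = -42081/26700 = -42081*1/26700 = -14027/8900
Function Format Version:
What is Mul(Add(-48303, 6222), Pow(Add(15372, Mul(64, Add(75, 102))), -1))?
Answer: Rational(-14027, 8900) ≈ -1.5761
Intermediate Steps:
Mul(Add(-48303, 6222), Pow(Add(15372, Mul(64, Add(75, 102))), -1)) = Mul(-42081, Pow(Add(15372, Mul(64, 177)), -1)) = Mul(-42081, Pow(Add(15372, 11328), -1)) = Mul(-42081, Pow(26700, -1)) = Mul(-42081, Rational(1, 26700)) = Rational(-14027, 8900)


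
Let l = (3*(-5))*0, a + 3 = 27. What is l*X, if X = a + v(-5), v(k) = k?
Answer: 0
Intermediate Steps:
a = 24 (a = -3 + 27 = 24)
l = 0 (l = -15*0 = 0)
X = 19 (X = 24 - 5 = 19)
l*X = 0*19 = 0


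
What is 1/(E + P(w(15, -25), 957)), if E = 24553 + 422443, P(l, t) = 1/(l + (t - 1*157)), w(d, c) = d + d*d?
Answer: 1040/464875841 ≈ 2.2372e-6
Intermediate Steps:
w(d, c) = d + d²
P(l, t) = 1/(-157 + l + t) (P(l, t) = 1/(l + (t - 157)) = 1/(l + (-157 + t)) = 1/(-157 + l + t))
E = 446996
1/(E + P(w(15, -25), 957)) = 1/(446996 + 1/(-157 + 15*(1 + 15) + 957)) = 1/(446996 + 1/(-157 + 15*16 + 957)) = 1/(446996 + 1/(-157 + 240 + 957)) = 1/(446996 + 1/1040) = 1/(464875841/1040) = 1040/464875841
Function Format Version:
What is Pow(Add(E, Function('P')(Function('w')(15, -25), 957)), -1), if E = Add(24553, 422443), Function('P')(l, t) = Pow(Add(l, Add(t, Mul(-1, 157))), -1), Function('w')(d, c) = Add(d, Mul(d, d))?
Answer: Rational(1040, 464875841) ≈ 2.2372e-6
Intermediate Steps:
Function('w')(d, c) = Add(d, Pow(d, 2))
Function('P')(l, t) = Pow(Add(-157, l, t), -1) (Function('P')(l, t) = Pow(Add(l, Add(t, -157)), -1) = Pow(Add(l, Add(-157, t)), -1) = Pow(Add(-157, l, t), -1))
E = 446996
Pow(Add(E, Function('P')(Function('w')(15, -25), 957)), -1) = Pow(Add(446996, Pow(Add(-157, Mul(15, Add(1, 15)), 957), -1)), -1) = Pow(Add(446996, Pow(Add(-157, Mul(15, 16), 957), -1)), -1) = Pow(Add(446996, Pow(Add(-157, 240, 957), -1)), -1) = Pow(Add(446996, Pow(1040, -1)), -1) = Pow(Add(446996, Rational(1, 1040)), -1) = Pow(Rational(464875841, 1040), -1) = Rational(1040, 464875841)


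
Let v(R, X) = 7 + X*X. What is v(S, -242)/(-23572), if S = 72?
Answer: -58571/23572 ≈ -2.4848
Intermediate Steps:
v(R, X) = 7 + X²
v(S, -242)/(-23572) = (7 + (-242)²)/(-23572) = (7 + 58564)*(-1/23572) = 58571*(-1/23572) = -58571/23572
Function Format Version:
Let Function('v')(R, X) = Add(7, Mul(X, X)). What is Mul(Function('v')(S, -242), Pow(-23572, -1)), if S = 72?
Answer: Rational(-58571, 23572) ≈ -2.4848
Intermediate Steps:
Function('v')(R, X) = Add(7, Pow(X, 2))
Mul(Function('v')(S, -242), Pow(-23572, -1)) = Mul(Add(7, Pow(-242, 2)), Pow(-23572, -1)) = Mul(Add(7, 58564), Rational(-1, 23572)) = Mul(58571, Rational(-1, 23572)) = Rational(-58571, 23572)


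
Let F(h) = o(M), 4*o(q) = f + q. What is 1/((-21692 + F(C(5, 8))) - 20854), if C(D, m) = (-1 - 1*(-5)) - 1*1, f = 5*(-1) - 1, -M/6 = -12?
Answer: -2/85059 ≈ -2.3513e-5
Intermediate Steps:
M = 72 (M = -6*(-12) = 72)
f = -6 (f = -5 - 1 = -6)
C(D, m) = 3 (C(D, m) = (-1 + 5) - 1 = 4 - 1 = 3)
o(q) = -3/2 + q/4 (o(q) = (-6 + q)/4 = -3/2 + q/4)
F(h) = 33/2 (F(h) = -3/2 + (¼)*72 = -3/2 + 18 = 33/2)
1/((-21692 + F(C(5, 8))) - 20854) = 1/((-21692 + 33/2) - 20854) = 1/(-43351/2 - 20854) = 1/(-85059/2) = -2/85059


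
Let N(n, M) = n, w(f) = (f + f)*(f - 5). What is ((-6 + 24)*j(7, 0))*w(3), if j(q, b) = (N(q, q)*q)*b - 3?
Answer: 648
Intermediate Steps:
w(f) = 2*f*(-5 + f) (w(f) = (2*f)*(-5 + f) = 2*f*(-5 + f))
j(q, b) = -3 + b*q² (j(q, b) = (q*q)*b - 3 = q²*b - 3 = b*q² - 3 = -3 + b*q²)
((-6 + 24)*j(7, 0))*w(3) = ((-6 + 24)*(-3 + 0*7²))*(2*3*(-5 + 3)) = (18*(-3 + 0*49))*(2*3*(-2)) = (18*(-3 + 0))*(-12) = (18*(-3))*(-12) = -54*(-12) = 648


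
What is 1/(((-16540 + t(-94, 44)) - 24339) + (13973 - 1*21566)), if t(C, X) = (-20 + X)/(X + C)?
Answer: -25/1211812 ≈ -2.0630e-5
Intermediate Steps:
t(C, X) = (-20 + X)/(C + X)
1/(((-16540 + t(-94, 44)) - 24339) + (13973 - 1*21566)) = 1/(((-16540 + (-20 + 44)/(-94 + 44)) - 24339) + (13973 - 1*21566)) = 1/(((-16540 + 24/(-50)) - 24339) + (13973 - 21566)) = 1/(((-16540 - 1/50*24) - 24339) - 7593) = 1/(((-16540 - 12/25) - 24339) - 7593) = 1/((-413512/25 - 24339) - 7593) = 1/(-1021987/25 - 7593) = 1/(-1211812/25) = -25/1211812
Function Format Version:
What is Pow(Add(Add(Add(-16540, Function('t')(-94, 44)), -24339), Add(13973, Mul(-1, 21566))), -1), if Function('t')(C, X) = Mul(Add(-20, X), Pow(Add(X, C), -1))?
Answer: Rational(-25, 1211812) ≈ -2.0630e-5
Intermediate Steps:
Function('t')(C, X) = Mul(Pow(Add(C, X), -1), Add(-20, X)) (Function('t')(C, X) = Mul(Add(-20, X), Pow(Add(C, X), -1)) = Mul(Pow(Add(C, X), -1), Add(-20, X)))
Pow(Add(Add(Add(-16540, Function('t')(-94, 44)), -24339), Add(13973, Mul(-1, 21566))), -1) = Pow(Add(Add(Add(-16540, Mul(Pow(Add(-94, 44), -1), Add(-20, 44))), -24339), Add(13973, Mul(-1, 21566))), -1) = Pow(Add(Add(Add(-16540, Mul(Pow(-50, -1), 24)), -24339), Add(13973, -21566)), -1) = Pow(Add(Add(Add(-16540, Mul(Rational(-1, 50), 24)), -24339), -7593), -1) = Pow(Add(Add(Add(-16540, Rational(-12, 25)), -24339), -7593), -1) = Pow(Add(Add(Rational(-413512, 25), -24339), -7593), -1) = Pow(Add(Rational(-1021987, 25), -7593), -1) = Pow(Rational(-1211812, 25), -1) = Rational(-25, 1211812)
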